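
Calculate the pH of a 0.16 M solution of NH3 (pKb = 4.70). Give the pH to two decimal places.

NH3 + H2O ⇌ NH4+ + OH-
Kb = 10^(−4.70) = 2.00 × 10^-5
Kb = x²/(0.16 − x) = 2.00 × 10^-5
Since Kb ≪ C₀, x ≈ √(Kb·C₀) = 1.79 × 10^-3 M.
pOH = 2.75, so pH = 14.00 − pOH = 11.25

pH = 11.25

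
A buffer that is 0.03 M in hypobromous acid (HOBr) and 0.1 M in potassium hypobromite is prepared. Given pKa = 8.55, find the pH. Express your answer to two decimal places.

pH = pKa + log([A⁻]/[HA]) = 8.55 + log(0.1/0.03)
pH = 8.55 + (+0.523) = 9.07

pH = 9.07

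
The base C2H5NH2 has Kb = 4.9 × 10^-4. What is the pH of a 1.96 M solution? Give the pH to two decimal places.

C2H5NH2 + H2O ⇌ C2H5NH3+ + OH-
Kb = [OH-]²/(1.96 − [OH-]) = 4.9 × 10^-4
Since Kb ≪ C₀, [OH-] ≈ √(Kb·C₀) = 3.10 × 10^-2 M.
Check: 1.6% ionized — well under 5%, approximation valid.
pOH = −log(3.10 × 10^-2) = 1.51; pH = 14.00 − 1.51 = 12.49

pH = 12.49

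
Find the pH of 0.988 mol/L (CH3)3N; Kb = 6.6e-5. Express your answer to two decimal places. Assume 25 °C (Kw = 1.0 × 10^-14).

pH = 11.91

(CH3)3N + H2O ⇌ (CH3)3NH+ + OH-
Let x = [OH-] at equilibrium. Kb = x²/(0.988 − x).
Since Kb ≪ C₀, x ≈ √(Kb·C₀) = 8.08 × 10^-3 M.
pOH = 2.09, so pH = 14.00 − pOH = 11.91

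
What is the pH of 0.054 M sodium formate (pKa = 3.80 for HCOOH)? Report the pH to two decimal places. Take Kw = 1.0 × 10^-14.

pH = 8.27

HCOO- is the conjugate base of the weak acid HCOOH.
Ka = 10^(−3.80) = 1.58 × 10^-4
Kb = Kw/Ka = 1.0×10^-14 / 1.58 × 10^-4 = 6.33 × 10^-11
From the ICE table, Kb = [OH-]²/(0.054 − [OH-]) = 6.33 × 10^-11.
Since Kb ≪ C₀, [OH-] ≈ √(Kb·C₀) = 1.85 × 10^-6 M.
([OH-]/C₀ = 0.0034% < 5%, so the approximation holds.)
pOH = −log(1.85 × 10^-6) = 5.73; pH = 14.00 − 5.73 = 8.27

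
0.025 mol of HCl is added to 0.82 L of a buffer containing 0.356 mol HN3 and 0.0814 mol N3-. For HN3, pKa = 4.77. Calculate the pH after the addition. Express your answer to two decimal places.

pH = 3.94

After neutralization: n(HN3) = 0.381 mol, n(N3-) = 0.0564 mol.
Henderson–Hasselbalch with mole ratio 0.0564/0.381: pH = 4.77 + (-0.830)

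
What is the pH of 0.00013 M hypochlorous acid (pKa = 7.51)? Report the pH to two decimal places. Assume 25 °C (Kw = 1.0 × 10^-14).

HOCl ⇌ OCl- + H+
Ka = 10^(−7.51) = 3.09 × 10^-8
From the ICE table, Ka = [H+]²/(0.00013 − [H+]) = 3.09 × 10^-8.
Since Ka ≪ C₀, [H+] ≈ √(Ka·C₀) = 2.00 × 10^-6 M.
([H+]/C₀ = 1.5% < 5%, so the approximation holds.)
pH = −log[H+] = −log(2.00 × 10^-6) = 5.70

pH = 5.70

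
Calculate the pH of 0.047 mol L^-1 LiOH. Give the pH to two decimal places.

LiOH is a strong base; [OH-] = 0.047 M.
pOH = -log(0.047) = 1.33
pH = 14.00 - 1.33 = 12.67

pH = 12.67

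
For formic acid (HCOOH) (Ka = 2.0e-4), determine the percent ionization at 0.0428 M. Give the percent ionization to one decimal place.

6.6%

HCOOH ⇌ HCOO- + H+; let x = [H+] at equilibrium.
Solve x² + 0.0002x − 8.56e-06 = 0 → x = 2.83 × 10^-3 M
% ionization = x/C₀ × 100% = 2.83 × 10^-3/0.0428 × 100% = 6.6%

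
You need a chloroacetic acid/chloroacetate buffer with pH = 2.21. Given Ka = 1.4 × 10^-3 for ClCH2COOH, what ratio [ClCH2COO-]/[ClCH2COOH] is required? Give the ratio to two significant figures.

ratio = 0.23

pKa = -log(1.4 × 10^-3) = 2.854
pH = pKa + log(r) ⇒ log(r) = 2.21 − 2.854 = -0.644
r = [ClCH2COO-]/[ClCH2COOH] = 10^(-0.644) = 0.227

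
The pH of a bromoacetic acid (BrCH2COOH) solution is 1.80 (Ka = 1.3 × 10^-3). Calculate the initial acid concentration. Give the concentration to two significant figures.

C₀ = 2.1 × 10^-1 M

[H+] = 10^(-1.80) = 1.58 × 10^-2 M = x
Ka = x²/(C₀ − x) ⇒ C₀ = x + x²/Ka
C₀ = 1.58 × 10^-2 + (1.58 × 10^-2)²/(1.3 × 10^-3) = 2.08 × 10^-1 M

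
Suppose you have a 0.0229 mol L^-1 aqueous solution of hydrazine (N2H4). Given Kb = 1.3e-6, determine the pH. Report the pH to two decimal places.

N2H4 + H2O ⇌ N2H5+ + OH-
From the ICE table, Kb = x²/(0.0229 − x) = 1.3 × 10^-6.
Assume x ≪ 0.0229: x ≈ √(1.3 × 10^-6 × 0.0229) = 1.73 × 10^-4 M
Check: 0.75% ionized — well under 5%, approximation valid.
pOH = −log(1.73 × 10^-4) = 3.76; pH = 14.00 − 3.76 = 10.24

pH = 10.24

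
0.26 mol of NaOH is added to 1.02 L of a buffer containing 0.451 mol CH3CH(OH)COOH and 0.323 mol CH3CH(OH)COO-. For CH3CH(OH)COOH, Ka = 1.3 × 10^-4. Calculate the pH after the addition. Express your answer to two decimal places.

OH- converts CH3CH(OH)COOH to CH3CH(OH)COO-: CH3CH(OH)COOH → 0.191 mol, CH3CH(OH)COO- → 0.583 mol.
pKa = −log(1.3 × 10^-4) = 3.886
Henderson–Hasselbalch with mole ratio 0.583/0.191: pH = 3.886 + (+0.485)

pH = 4.37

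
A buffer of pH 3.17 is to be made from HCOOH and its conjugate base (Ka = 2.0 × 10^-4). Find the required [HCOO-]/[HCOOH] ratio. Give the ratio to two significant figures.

ratio = 0.30

pKa = -log(2.0 × 10^-4) = 3.699
pH = pKa + log(r) ⇒ log(r) = 3.17 − 3.699 = -0.529
r = [HCOO-]/[HCOOH] = 10^(-0.529) = 0.296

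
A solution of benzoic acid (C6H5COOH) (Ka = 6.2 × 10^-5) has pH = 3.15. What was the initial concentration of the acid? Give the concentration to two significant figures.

[H+] = 10^(-3.15) = 7.08 × 10^-4 M = x
Ka = x²/(C₀ − x) ⇒ C₀ = x + x²/Ka
C₀ = 7.08 × 10^-4 + (7.08 × 10^-4)²/(6.2 × 10^-5) = 8.79 × 10^-3 M

C₀ = 8.8 × 10^-3 M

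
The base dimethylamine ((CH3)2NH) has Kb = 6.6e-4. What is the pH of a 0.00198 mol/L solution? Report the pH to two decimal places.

pH = 10.93

(CH3)2NH + H2O ⇌ (CH3)2NH2+ + OH-
Kb = x²/(0.00198 − x) = 6.6 × 10^-4
x is not negligible relative to C₀; solve x² + 0.00066·x − 1.31e-06 = 0.
x = [−0.00066 + √(0.00066² + 5.23e-06)]/2 = 8.60 × 10^-4 M
pOH = −log(8.60 × 10^-4) = 3.07; pH = 14.00 − 3.07 = 10.93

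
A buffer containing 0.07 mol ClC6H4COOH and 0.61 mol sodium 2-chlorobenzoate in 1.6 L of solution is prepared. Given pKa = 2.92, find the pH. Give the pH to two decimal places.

pH = 3.86

Henderson–Hasselbalch: pH = pKa + log([ClC6H4COO-]/[ClC6H4COOH]) = 2.92 + log(0.61/0.07)
pH = 2.92 + (+0.940) = 3.86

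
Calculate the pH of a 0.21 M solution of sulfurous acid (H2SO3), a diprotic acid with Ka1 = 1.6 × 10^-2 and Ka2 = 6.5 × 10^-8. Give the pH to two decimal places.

pH = 1.30

Ka1 ≫ Ka2, so treat the first dissociation as the only significant source of H+.
Ka1 = x²/(0.21 − x) = 1.6 × 10^-2
Solving the quadratic: x = (−Ka1 + √(Ka1² + 4·Ka1·C₀))/2 = 5.05 × 10^-2 M
pH = −log(5.05 × 10^-2) = 1.30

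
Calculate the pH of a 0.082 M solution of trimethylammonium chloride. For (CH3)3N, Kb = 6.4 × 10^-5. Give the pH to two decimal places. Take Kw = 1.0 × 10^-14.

pH = 5.45

(CH3)3NH+ is the conjugate acid of the weak base (CH3)3N.
Ka = Kw/Kb = 1.0×10^-14 / 6.4 × 10^-5 = 1.56 × 10^-10
From the ICE table, Ka = [H+]²/(0.082 − [H+]) = 1.56 × 10^-10.
Assume [H+] ≪ 0.082: [H+] ≈ √(1.56 × 10^-10 × 0.082) = 3.58 × 10^-6 M
([H+]/C₀ = 0.0044% < 5%, so the approximation holds.)
pH = −log(3.58 × 10^-6) = 5.45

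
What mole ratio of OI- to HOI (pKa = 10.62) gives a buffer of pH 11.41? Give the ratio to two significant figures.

pH = pKa + log(r) ⇒ log(r) = 11.41 − 10.62 = +0.79
r = [OI-]/[HOI] = 10^(+0.79) = 6.17

ratio = 6.2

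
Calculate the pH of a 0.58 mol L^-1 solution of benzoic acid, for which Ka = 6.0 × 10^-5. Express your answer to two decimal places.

C6H5COOH ⇌ C6H5COO- + H+
Ka = [H+]²/(0.58 − [H+]) = 6.0 × 10^-5
Assume [H+] ≪ 0.58: [H+] ≈ √(6.0 × 10^-5 × 0.58) = 5.90 × 10^-3 M
Check: 1% ionized — well under 5%, approximation valid.
pH = −log[H+] = −log(5.90 × 10^-3) = 2.23

pH = 2.23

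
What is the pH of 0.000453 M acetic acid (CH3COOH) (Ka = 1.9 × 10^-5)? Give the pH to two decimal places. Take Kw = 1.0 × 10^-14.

pH = 4.08

CH3COOH ⇌ CH3COO- + H+
Let x = [H+] at equilibrium. Ka = x²/(0.000453 − x).
The 5% rule fails; solving x² + Ka·x − Ka·C₀ = 0 exactly:
x = (−Ka + √(Ka² + 4·Ka·C₀))/2 = 8.38 × 10^-5 M
pH = −log[H+] = −log(8.38 × 10^-5) = 4.08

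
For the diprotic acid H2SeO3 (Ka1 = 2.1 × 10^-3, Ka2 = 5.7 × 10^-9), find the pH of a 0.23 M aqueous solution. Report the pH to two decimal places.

Since Ka1 ≫ Ka2, the first ionization dominates [H+].
Ka1 = x²/(0.23 − x) = 2.1 × 10^-3
Solving the quadratic: x = (−Ka1 + √(Ka1² + 4·Ka1·C₀))/2 = 2.10 × 10^-2 M
pH = −log(2.10 × 10^-2) = 1.68

pH = 1.68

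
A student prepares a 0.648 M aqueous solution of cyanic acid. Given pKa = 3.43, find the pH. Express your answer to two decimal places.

pH = 1.81

HOCN ⇌ OCN- + H+
Ka = 10^(−3.43) = 3.72 × 10^-4
From the ICE table, Ka = [H+]²/(0.648 − [H+]) = 3.72 × 10^-4.
Assume [H+] ≪ 0.648: [H+] ≈ √(3.72 × 10^-4 × 0.648) = 1.55 × 10^-2 M
pH = −log(1.55 × 10^-2) = 1.81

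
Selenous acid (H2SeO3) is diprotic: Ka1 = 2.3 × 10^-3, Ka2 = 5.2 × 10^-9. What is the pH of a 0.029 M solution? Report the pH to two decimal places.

Ka1 ≫ Ka2, so treat the first dissociation as the only significant source of H+.
Ka1 = x²/(0.029 − x) = 2.3 × 10^-3
Solving the quadratic: x = (−Ka1 + √(Ka1² + 4·Ka1·C₀))/2 = 7.10 × 10^-3 M
pH = −log(7.10 × 10^-3) = 2.15

pH = 2.15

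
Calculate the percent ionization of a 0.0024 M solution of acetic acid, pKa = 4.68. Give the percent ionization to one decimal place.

8.9%

CH3COOH ⇌ CH3COO- + H+; let x = [H+] at equilibrium.
Ka = 10^(−4.68) = 2.09 × 10^-5
Solve x² + 2.09e-05x − 5.02e-08 = 0 → x = 2.14 × 10^-4 M
% ionization = x/C₀ × 100% = 2.14 × 10^-4/0.0024 × 100% = 8.9%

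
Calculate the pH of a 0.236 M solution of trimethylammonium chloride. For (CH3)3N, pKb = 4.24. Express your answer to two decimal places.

(CH3)3NH+ is the conjugate acid of the weak base (CH3)3N.
Kb = 10^(−4.24) = 5.75 × 10^-5
Ka = Kw/Kb = 1.0×10^-14 / 5.75 × 10^-5 = 1.74 × 10^-10
Let x = [H+] at equilibrium. Ka = x²/(0.236 − x).
Assume x ≪ 0.236: x ≈ √(1.74 × 10^-10 × 0.236) = 6.41 × 10^-6 M
pH = −log[H+] = −log(6.41 × 10^-6) = 5.19

pH = 5.19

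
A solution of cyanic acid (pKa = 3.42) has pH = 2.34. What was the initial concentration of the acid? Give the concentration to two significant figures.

[H+] = 10^(-2.34) = 4.57 × 10^-3 M = x
Ka = 10^(−3.42) = 3.80 × 10^-4
Ka = x²/(C₀ − x) ⇒ C₀ = x + x²/Ka
C₀ = 4.57 × 10^-3 + (4.57 × 10^-3)²/(3.80 × 10^-4) = 5.95 × 10^-2 M

C₀ = 6.0 × 10^-2 M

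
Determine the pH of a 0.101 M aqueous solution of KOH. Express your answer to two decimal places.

KOH is a strong base; [OH-] = 0.101 M.
pOH = -log(0.101) = 1.00
pH = 14.00 - 1.00 = 13.00

pH = 13.00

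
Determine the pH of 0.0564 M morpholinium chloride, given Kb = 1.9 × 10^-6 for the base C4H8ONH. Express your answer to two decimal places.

pH = 4.76

C4H8ONH2+ is the conjugate acid of the weak base C4H8ONH.
Ka = Kw/Kb = 1.0×10^-14 / 1.9 × 10^-6 = 5.26 × 10^-9
From the ICE table, Ka = [H+]²/(0.0564 − [H+]) = 5.26 × 10^-9.
Neglecting [H+] in the denominator: [H+] = √(5.26 × 10^-9 × 0.0564) = 1.72 × 10^-5 M
pH = −log[H+] = −log(1.72 × 10^-5) = 4.76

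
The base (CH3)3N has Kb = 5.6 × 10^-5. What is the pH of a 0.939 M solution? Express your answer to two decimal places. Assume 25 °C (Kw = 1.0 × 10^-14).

(CH3)3N + H2O ⇌ (CH3)3NH+ + OH-
From the ICE table, Kb = [OH-]²/(0.939 − [OH-]) = 5.6 × 10^-5.
Neglecting [OH-] in the denominator: [OH-] = √(5.6 × 10^-5 × 0.939) = 7.25 × 10^-3 M
([OH-]/C₀ = 0.77% < 5%, so the approximation holds.)
pOH = −log(7.25 × 10^-3) = 2.14; pH = 14.00 − 2.14 = 11.86

pH = 11.86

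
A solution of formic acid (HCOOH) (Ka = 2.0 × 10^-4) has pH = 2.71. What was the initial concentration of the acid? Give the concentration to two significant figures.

[H+] = 10^(-2.71) = 1.95 × 10^-3 M = x
Ka = x²/(C₀ − x) ⇒ C₀ = x + x²/Ka
C₀ = 1.95 × 10^-3 + (1.95 × 10^-3)²/(2.0 × 10^-4) = 2.10 × 10^-2 M

C₀ = 2.1 × 10^-2 M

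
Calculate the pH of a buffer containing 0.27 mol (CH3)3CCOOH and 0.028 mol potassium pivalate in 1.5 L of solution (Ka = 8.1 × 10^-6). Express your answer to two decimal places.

pKa = −log(8.1 × 10^-6) = 5.092
Using pH = pKa + log([base]/[acid]) with [base]/[acid] = 0.028/0.27:
pH = 5.092 + (-0.984) = 4.11

pH = 4.11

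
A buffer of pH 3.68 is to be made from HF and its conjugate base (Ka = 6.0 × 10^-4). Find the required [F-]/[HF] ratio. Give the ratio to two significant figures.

pKa = -log(6.0 × 10^-4) = 3.222
pH = pKa + log(r) ⇒ log(r) = 3.68 − 3.222 = +0.458
r = [F-]/[HF] = 10^(+0.458) = 2.87

ratio = 2.9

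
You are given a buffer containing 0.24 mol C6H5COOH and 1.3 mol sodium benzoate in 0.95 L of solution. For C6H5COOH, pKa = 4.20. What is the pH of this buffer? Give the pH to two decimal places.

pH = 4.93

Using pH = pKa + log([base]/[acid]) with [base]/[acid] = 1.3/0.24:
pH = 4.20 + (+0.734) = 4.93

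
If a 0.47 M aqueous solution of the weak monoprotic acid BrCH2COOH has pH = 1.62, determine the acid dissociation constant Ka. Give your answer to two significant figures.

Ka = 1.3 × 10^-3

[H+] = 10^(-1.62) = 2.40 × 10^-2 M
At equilibrium [HA] = 0.47 − 2.40 × 10^-2 = 4.46 × 10^-1 M
Ka = [H+][A-]/[HA] = (2.40 × 10^-2)² / 4.46 × 10^-1 = 1.3 × 10^-3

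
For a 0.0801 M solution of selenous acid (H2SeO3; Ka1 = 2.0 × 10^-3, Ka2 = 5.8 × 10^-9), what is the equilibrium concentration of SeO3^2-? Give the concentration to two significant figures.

First ionization gives [H+] ≈ [HSeO3-] = 1.17 × 10^-2 M.
Second step: Ka2 = [H+][SeO3^2-]/[HSeO3-] ≈ [SeO3^2-] (since [H+] ≈ [HSeO3-]).
So [SeO3^2-] ≈ Ka2.

5.8 × 10^-9 M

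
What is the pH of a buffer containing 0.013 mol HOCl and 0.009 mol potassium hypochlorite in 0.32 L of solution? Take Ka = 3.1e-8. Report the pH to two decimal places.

pH = 7.35

pKa = −log(3.1 × 10^-8) = 7.509
Using pH = pKa + log([base]/[acid]) with [base]/[acid] = 0.009/0.013:
pH = 7.509 + (-0.160) = 7.35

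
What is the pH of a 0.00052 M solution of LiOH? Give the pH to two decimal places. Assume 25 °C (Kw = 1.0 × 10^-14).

pH = 10.72

LiOH is a strong base; [OH-] = 0.00052 M.
pOH = -log(0.00052) = 3.28
pH = 14.00 - 3.28 = 10.72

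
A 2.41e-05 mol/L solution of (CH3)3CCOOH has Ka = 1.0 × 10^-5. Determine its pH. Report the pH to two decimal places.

(CH3)3CCOOH ⇌ (CH3)3CCOO- + H+
From the ICE table, Ka = x²/(2.41e-05 − x) = 1.0 × 10^-5.
The 5% rule fails; solving x² + Ka·x − Ka·C₀ = 0 exactly:
x = (−Ka + √(Ka² + 4·Ka·C₀))/2 = 1.13 × 10^-5 M
pH = −log[H+] = −log(1.13 × 10^-5) = 4.95

pH = 4.95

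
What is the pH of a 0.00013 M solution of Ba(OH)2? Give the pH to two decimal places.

pH = 10.41

Ba(OH)2 is a strong base (each formula unit releases 2 OH-); [OH-] = 0.00026 M.
pOH = -log(0.00026) = 3.59
pH = 14.00 - 3.59 = 10.41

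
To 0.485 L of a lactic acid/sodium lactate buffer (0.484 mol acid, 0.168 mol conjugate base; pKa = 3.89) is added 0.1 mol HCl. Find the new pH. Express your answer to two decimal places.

Added H+ converts CH3CH(OH)COO- to CH3CH(OH)COOH: CH3CH(OH)COOH → 0.584 mol, CH3CH(OH)COO- → 0.068 mol.
pH = pKa + log(n_CH3CH(OH)COO-/n_CH3CH(OH)COOH) = 3.89 + log(0.068/0.584) = 3.89 + (-0.934)

pH = 2.96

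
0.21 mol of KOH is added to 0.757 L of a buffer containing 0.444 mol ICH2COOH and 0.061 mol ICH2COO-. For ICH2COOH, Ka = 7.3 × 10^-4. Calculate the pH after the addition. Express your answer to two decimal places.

After neutralization: n(ICH2COOH) = 0.234 mol, n(ICH2COO-) = 0.271 mol.
pKa = −log(7.3 × 10^-4) = 3.137
Henderson–Hasselbalch with mole ratio 0.271/0.234: pH = 3.137 + (+0.064)

pH = 3.20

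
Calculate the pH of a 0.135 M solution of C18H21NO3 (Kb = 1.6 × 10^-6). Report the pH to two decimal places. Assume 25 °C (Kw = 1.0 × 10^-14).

C18H21NO3 + H2O ⇌ C18H22NO3+ + OH-
Kb = x²/(0.135 − x) = 1.6 × 10^-6
Since Kb ≪ C₀, x ≈ √(Kb·C₀) = 4.65 × 10^-4 M.
(x/C₀ = 0.34% < 5%, so the approximation holds.)
pOH = −log(4.65 × 10^-4) = 3.33; pH = 14.00 − 3.33 = 10.67

pH = 10.67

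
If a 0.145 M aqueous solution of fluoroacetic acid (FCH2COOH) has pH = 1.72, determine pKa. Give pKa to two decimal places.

pKa = 2.54

[H+] = 10^(-1.72) = 1.91 × 10^-2 M
At equilibrium [HA] = 0.145 − 1.91 × 10^-2 = 1.26 × 10^-1 M
Ka = [H+][A-]/[HA] = (1.91 × 10^-2)² / 1.26 × 10^-1 = 2.90 × 10^-3
pKa = -log(2.90 × 10^-3) = 2.54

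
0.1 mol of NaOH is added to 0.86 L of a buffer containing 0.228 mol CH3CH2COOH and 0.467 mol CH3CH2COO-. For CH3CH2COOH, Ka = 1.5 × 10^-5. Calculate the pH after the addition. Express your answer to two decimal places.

After neutralization: n(CH3CH2COOH) = 0.128 mol, n(CH3CH2COO-) = 0.567 mol.
pKa = −log(1.5 × 10^-5) = 4.824
pH = pKa + log([A⁻]/[HA]) = 4.824 + log(0.567/0.128) = 4.824 +0.646

pH = 5.47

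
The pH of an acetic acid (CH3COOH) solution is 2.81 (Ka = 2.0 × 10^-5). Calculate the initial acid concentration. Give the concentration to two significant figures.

C₀ = 1.2 × 10^-1 M

[H+] = 10^(-2.81) = 1.55 × 10^-3 M = x
Ka = x²/(C₀ − x) ⇒ C₀ = x + x²/Ka
C₀ = 1.55 × 10^-3 + (1.55 × 10^-3)²/(2.0 × 10^-5) = 1.22 × 10^-1 M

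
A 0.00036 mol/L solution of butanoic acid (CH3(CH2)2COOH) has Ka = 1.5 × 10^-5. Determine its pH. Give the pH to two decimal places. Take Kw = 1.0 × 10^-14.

CH3(CH2)2COOH ⇌ CH3(CH2)2COO- + H+
Ka = [H+]²/(0.00036 − [H+]) = 1.5 × 10^-5
The 5% rule fails; solving [H+]² + Ka·[H+] − Ka·C₀ = 0 exactly:
[H+] = [−1.5e-05 + √(1.5e-05² + 2.16e-08)]/2 = 6.64 × 10^-5 M
pH = −log(6.64 × 10^-5) = 4.18

pH = 4.18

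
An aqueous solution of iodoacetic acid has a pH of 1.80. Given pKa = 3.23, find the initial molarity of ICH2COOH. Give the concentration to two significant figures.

[H+] = 10^(-1.80) = 1.58 × 10^-2 M = x
Ka = 10^(−3.23) = 5.89 × 10^-4
Ka = x²/(C₀ − x) ⇒ C₀ = x + x²/Ka
C₀ = 1.58 × 10^-2 + (1.58 × 10^-2)²/(5.89 × 10^-4) = 4.40 × 10^-1 M

C₀ = 4.4 × 10^-1 M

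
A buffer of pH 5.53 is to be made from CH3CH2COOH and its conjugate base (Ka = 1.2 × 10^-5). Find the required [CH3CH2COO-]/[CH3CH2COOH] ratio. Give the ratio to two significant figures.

pKa = -log(1.2 × 10^-5) = 4.921
pH = pKa + log(r) ⇒ log(r) = 5.53 − 4.921 = +0.609
r = [CH3CH2COO-]/[CH3CH2COOH] = 10^(+0.609) = 4.06

ratio = 4.1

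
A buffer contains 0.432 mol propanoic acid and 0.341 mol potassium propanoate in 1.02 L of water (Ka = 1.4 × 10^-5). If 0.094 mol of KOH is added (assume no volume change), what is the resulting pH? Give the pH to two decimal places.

After neutralization: n(CH3CH2COOH) = 0.338 mol, n(CH3CH2COO-) = 0.435 mol.
pKa = −log(1.4 × 10^-5) = 4.854
pH = pKa + log(n_CH3CH2COO-/n_CH3CH2COOH) = 4.854 + log(0.435/0.338) = 4.854 + (+0.110)

pH = 4.96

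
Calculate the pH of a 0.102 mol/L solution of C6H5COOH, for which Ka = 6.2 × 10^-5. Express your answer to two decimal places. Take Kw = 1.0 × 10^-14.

C6H5COOH ⇌ C6H5COO- + H+
Ka = [H+]²/(0.102 − [H+]) = 6.2 × 10^-5
Since Ka ≪ C₀, [H+] ≈ √(Ka·C₀) = 2.51 × 10^-3 M.
pH = −log[H+] = −log(2.51 × 10^-3) = 2.60

pH = 2.60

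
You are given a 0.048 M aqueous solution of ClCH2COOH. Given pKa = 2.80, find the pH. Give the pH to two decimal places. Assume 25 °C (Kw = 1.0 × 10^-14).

ClCH2COOH ⇌ ClCH2COO- + H+
Ka = 10^(−2.80) = 1.58 × 10^-3
Ka = [H+]²/(0.048 − [H+]) = 1.58 × 10^-3
The 5% rule fails; solving [H+]² + Ka·[H+] − Ka·C₀ = 0 exactly:
[H+] = [−0.00158 + √(0.00158² + 0.000303)]/2 = 7.95 × 10^-3 M
pH = −log[H+] = −log(7.95 × 10^-3) = 2.10

pH = 2.10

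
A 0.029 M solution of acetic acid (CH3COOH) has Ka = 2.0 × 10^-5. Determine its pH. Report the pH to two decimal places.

CH3COOH ⇌ CH3COO- + H+
Ka = x²/(0.029 − x) = 2.0 × 10^-5
Since Ka ≪ C₀, x ≈ √(Ka·C₀) = 7.62 × 10^-4 M.
pH = −log(7.62 × 10^-4) = 3.12

pH = 3.12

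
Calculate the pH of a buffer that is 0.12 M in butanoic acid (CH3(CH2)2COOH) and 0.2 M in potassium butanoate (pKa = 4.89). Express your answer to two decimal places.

Using pH = pKa + log([base]/[acid]) with [base]/[acid] = 0.2/0.12:
pH = 4.89 + (+0.222) = 5.11

pH = 5.11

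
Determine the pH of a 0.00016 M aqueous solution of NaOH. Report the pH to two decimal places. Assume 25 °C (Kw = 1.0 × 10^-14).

pH = 10.20

NaOH is a strong base; [OH-] = 0.00016 M.
pOH = -log(0.00016) = 3.80
pH = 14.00 - 3.80 = 10.20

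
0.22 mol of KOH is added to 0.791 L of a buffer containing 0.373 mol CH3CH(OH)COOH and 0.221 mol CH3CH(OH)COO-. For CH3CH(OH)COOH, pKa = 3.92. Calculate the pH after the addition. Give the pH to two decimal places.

After neutralization: n(CH3CH(OH)COOH) = 0.153 mol, n(CH3CH(OH)COO-) = 0.441 mol.
pH = pKa + log([A⁻]/[HA]) = 3.92 + log(0.441/0.153) = 3.92 +0.460

pH = 4.38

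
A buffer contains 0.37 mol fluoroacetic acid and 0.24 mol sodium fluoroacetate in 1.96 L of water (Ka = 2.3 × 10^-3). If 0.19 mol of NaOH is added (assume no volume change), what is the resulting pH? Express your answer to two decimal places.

After neutralization: n(FCH2COOH) = 0.18 mol, n(FCH2COO-) = 0.43 mol.
pKa = −log(2.3 × 10^-3) = 2.638
pH = pKa + log(n_FCH2COO-/n_FCH2COOH) = 2.638 + log(0.43/0.18) = 2.638 + (+0.378)

pH = 3.02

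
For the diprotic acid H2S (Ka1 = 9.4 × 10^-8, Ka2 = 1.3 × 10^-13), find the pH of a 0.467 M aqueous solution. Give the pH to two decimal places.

pH = 3.68

Since Ka1 ≫ Ka2, the first ionization dominates [H+].
Ka1 = x²/(0.467 − x) = 9.4 × 10^-8
x ≈ √(9.4 × 10^-8 × 0.467) = 2.10 × 10^-4 M
pH = −log(2.10 × 10^-4) = 3.68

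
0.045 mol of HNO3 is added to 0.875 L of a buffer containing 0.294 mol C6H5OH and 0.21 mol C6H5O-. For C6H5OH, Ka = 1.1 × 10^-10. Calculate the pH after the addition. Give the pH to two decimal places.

Added H+ converts C6H5O- to C6H5OH: C6H5OH → 0.339 mol, C6H5O- → 0.165 mol.
pKa = −log(1.1 × 10^-10) = 9.959
Henderson–Hasselbalch with mole ratio 0.165/0.339: pH = 9.959 + (-0.313)

pH = 9.65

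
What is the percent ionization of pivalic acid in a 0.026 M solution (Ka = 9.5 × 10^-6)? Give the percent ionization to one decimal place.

(CH3)3CCOOH ⇌ (CH3)3CCOO- + H+; let x = [H+] at equilibrium.
x ≈ √(Ka·C₀) = √(9.5 × 10^-6 × 0.026) = 4.97 × 10^-4 M
% ionization = x/C₀ × 100% = 4.97 × 10^-4/0.026 × 100% = 1.9%

1.9%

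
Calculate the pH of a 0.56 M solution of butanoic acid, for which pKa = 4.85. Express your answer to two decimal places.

pH = 2.55

CH3(CH2)2COOH ⇌ CH3(CH2)2COO- + H+
Ka = 10^(−4.85) = 1.41 × 10^-5
Ka = [H+]²/(0.56 − [H+]) = 1.41 × 10^-5
Assume [H+] ≪ 0.56: [H+] ≈ √(1.41 × 10^-5 × 0.56) = 2.81 × 10^-3 M
pH = −log[H+] = −log(2.81 × 10^-3) = 2.55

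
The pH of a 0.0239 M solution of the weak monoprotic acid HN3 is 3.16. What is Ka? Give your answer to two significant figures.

Ka = 2.1 × 10^-5

[H+] = 10^(-3.16) = 6.92 × 10^-4 M
At equilibrium [HA] = 0.0239 − 6.92 × 10^-4 = 2.32 × 10^-2 M
Ka = [H+][A-]/[HA] = (6.92 × 10^-4)² / 2.32 × 10^-2 = 2.1 × 10^-5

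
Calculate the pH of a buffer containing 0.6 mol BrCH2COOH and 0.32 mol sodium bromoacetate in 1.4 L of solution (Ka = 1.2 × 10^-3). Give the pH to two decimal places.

pH = 2.65

pKa = −log(1.2 × 10^-3) = 2.921
pH = pKa + log([A⁻]/[HA]) = 2.921 + log(0.32/0.6)
pH = 2.921 + (-0.273) = 2.65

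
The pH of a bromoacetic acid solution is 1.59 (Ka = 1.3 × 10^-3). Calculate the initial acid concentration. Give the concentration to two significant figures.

[H+] = 10^(-1.59) = 2.57 × 10^-2 M = x
Ka = x²/(C₀ − x) ⇒ C₀ = x + x²/Ka
C₀ = 2.57 × 10^-2 + (2.57 × 10^-2)²/(1.3 × 10^-3) = 5.34 × 10^-1 M

C₀ = 5.3 × 10^-1 M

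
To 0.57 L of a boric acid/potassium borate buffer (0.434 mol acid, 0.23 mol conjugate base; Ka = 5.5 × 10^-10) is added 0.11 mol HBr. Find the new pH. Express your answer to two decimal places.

Added H+ converts B(OH)4- to B(OH)3: B(OH)3 → 0.544 mol, B(OH)4- → 0.12 mol.
pKa = −log(5.5 × 10^-10) = 9.260
pH = pKa + log([A⁻]/[HA]) = 9.260 + log(0.12/0.544) = 9.260 -0.656

pH = 8.60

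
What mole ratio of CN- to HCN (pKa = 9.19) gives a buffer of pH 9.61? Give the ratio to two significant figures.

pH = pKa + log(r) ⇒ log(r) = 9.61 − 9.19 = +0.42
r = [CN-]/[HCN] = 10^(+0.42) = 2.63

ratio = 2.6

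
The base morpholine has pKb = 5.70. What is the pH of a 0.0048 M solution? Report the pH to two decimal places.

pH = 9.99

C4H8ONH + H2O ⇌ C4H8ONH2+ + OH-
Kb = 10^(−5.70) = 2.00 × 10^-6
From the ICE table, Kb = x²/(0.0048 − x) = 2.00 × 10^-6.
Neglecting x in the denominator: x = √(2.00 × 10^-6 × 0.0048) = 9.80 × 10^-5 M
(x/C₀ = 2% < 5%, so the approximation holds.)
pOH = 4.01, so pH = 14.00 − pOH = 9.99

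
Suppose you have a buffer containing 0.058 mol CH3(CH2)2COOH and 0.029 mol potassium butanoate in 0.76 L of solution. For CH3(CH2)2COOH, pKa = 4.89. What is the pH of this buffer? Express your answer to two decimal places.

pH = 4.59

Henderson–Hasselbalch: pH = pKa + log([CH3(CH2)2COO-]/[CH3(CH2)2COOH]) = 4.89 + log(0.029/0.058)
pH = 4.89 + (-0.301) = 4.59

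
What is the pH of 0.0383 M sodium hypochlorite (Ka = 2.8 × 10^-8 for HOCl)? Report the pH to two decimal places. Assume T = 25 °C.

pH = 10.07

OCl- is the conjugate base of the weak acid HOCl.
Kb = Kw/Ka = 1.0×10^-14 / 2.8 × 10^-8 = 3.57 × 10^-7
Let x = [OH-] at equilibrium. Kb = x²/(0.0383 − x).
Neglecting x in the denominator: x = √(3.57 × 10^-7 × 0.0383) = 1.17 × 10^-4 M
pOH = 3.93, so pH = 14.00 − pOH = 10.07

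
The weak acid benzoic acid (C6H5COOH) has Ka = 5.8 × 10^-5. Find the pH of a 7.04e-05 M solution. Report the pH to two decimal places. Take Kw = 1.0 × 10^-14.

C6H5COOH ⇌ C6H5COO- + H+
From the ICE table, Ka = x²/(7.04e-05 − x) = 5.8 × 10^-5.
Here C₀/Ka ≈ 1.21, so the small-x approximation fails. Use the quadratic:
x = [−5.8e-05 + √(5.8e-05² + 1.63e-08)]/2 = 4.12 × 10^-5 M
pH = −log(4.12 × 10^-5) = 4.39

pH = 4.39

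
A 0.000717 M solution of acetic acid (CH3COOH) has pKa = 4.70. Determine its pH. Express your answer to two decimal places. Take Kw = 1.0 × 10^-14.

pH = 3.96

CH3COOH ⇌ CH3COO- + H+
Ka = 10^(−4.70) = 2.00 × 10^-5
Let x = [H+] at equilibrium. Ka = x²/(0.000717 − x).
The 5% rule fails; solving x² + Ka·x − Ka·C₀ = 0 exactly:
x = [−2e-05 + √(2e-05² + 5.74e-08)]/2 = 1.10 × 10^-4 M
pH = −log[H+] = −log(1.10 × 10^-4) = 3.96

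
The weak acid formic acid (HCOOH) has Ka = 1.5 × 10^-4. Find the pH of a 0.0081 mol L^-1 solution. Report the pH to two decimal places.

HCOOH ⇌ HCOO- + H+
Let x = [H+] at equilibrium. Ka = x²/(0.0081 − x).
The 5% rule fails; solving x² + Ka·x − Ka·C₀ = 0 exactly:
x = [−0.00015 + √(0.00015² + 4.86e-06)]/2 = 1.03 × 10^-3 M
pH = −log(1.03 × 10^-3) = 2.99

pH = 2.99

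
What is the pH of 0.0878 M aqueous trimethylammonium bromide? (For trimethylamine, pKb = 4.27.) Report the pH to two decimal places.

(CH3)3NH+ is the conjugate acid of the weak base (CH3)3N.
Kb = 10^(−4.27) = 5.37 × 10^-5
Ka = Kw/Kb = 1.0×10^-14 / 5.37 × 10^-5 = 1.86 × 10^-10
From the ICE table, Ka = [H+]²/(0.0878 − [H+]) = 1.86 × 10^-10.
Neglecting [H+] in the denominator: [H+] = √(1.86 × 10^-10 × 0.0878) = 4.04 × 10^-6 M
Check: 0.0046% ionized — well under 5%, approximation valid.
pH = −log[H+] = −log(4.04 × 10^-6) = 5.39

pH = 5.39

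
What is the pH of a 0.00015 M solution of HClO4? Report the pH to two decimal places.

HClO4 is a strong acid and dissociates completely, so [H+] = 0.00015 M.
pH = -log(0.00015) = 3.82

pH = 3.82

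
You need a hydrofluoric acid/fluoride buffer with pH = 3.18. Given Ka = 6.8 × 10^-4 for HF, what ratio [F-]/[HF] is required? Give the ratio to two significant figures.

ratio = 1.0

pKa = -log(6.8 × 10^-4) = 3.167
pH = pKa + log(r) ⇒ log(r) = 3.18 − 3.167 = +0.013
r = [F-]/[HF] = 10^(+0.013) = 1.03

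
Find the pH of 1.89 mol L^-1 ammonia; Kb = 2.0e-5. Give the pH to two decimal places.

NH3 + H2O ⇌ NH4+ + OH-
Kb = [OH-]²/(1.89 − [OH-]) = 2.0 × 10^-5
Assume [OH-] ≪ 1.89: [OH-] ≈ √(2.0 × 10^-5 × 1.89) = 6.15 × 10^-3 M
pOH = 2.21, so pH = 14.00 − pOH = 11.79

pH = 11.79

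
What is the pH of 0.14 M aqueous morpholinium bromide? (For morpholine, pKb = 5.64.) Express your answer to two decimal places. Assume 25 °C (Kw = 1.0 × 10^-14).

C4H8ONH2+ is the conjugate acid of the weak base C4H8ONH.
Kb = 10^(−5.64) = 2.29 × 10^-6
Ka = Kw/Kb = 1.0×10^-14 / 2.29 × 10^-6 = 4.37 × 10^-9
From the ICE table, Ka = [H+]²/(0.14 − [H+]) = 4.37 × 10^-9.
Assume [H+] ≪ 0.14: [H+] ≈ √(4.37 × 10^-9 × 0.14) = 2.47 × 10^-5 M
pH = −log[H+] = −log(2.47 × 10^-5) = 4.61

pH = 4.61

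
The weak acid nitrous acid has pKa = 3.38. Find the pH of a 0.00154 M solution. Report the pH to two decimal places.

pH = 3.21

HNO2 ⇌ NO2- + H+
Ka = 10^(−3.38) = 4.17 × 10^-4
From the ICE table, Ka = x²/(0.00154 − x) = 4.17 × 10^-4.
The 5% rule fails; solving x² + Ka·x − Ka·C₀ = 0 exactly:
x = [−0.000417 + √(0.000417² + 2.57e-06)]/2 = 6.20 × 10^-4 M
pH = −log(6.20 × 10^-4) = 3.21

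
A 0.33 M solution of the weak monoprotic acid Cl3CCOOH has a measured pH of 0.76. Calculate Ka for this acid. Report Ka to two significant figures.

Ka = 1.9 × 10^-1

[H+] = 10^(-0.76) = 1.74 × 10^-1 M
At equilibrium [HA] = 0.33 − 1.74 × 10^-1 = 1.56 × 10^-1 M
Ka = [H+][A-]/[HA] = (1.74 × 10^-1)² / 1.56 × 10^-1 = 1.9 × 10^-1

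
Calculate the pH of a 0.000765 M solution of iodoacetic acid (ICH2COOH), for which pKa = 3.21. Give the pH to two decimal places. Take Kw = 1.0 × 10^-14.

pH = 3.35

ICH2COOH ⇌ ICH2COO- + H+
Ka = 10^(−3.21) = 6.17 × 10^-4
From the ICE table, Ka = [H+]²/(0.000765 − [H+]) = 6.17 × 10^-4.
[H+] is not negligible relative to C₀; solve [H+]² + 0.000617·[H+] − 4.72e-07 = 0.
[H+] = (−Ka + √(Ka² + 4·Ka·C₀))/2 = 4.45 × 10^-4 M
pH = −log(4.45 × 10^-4) = 3.35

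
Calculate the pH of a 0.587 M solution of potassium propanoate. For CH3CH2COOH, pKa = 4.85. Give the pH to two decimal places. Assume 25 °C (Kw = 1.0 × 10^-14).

CH3CH2COO- is the conjugate base of the weak acid CH3CH2COOH.
Ka = 10^(−4.85) = 1.41 × 10^-5
Kb = Kw/Ka = 1.0×10^-14 / 1.41 × 10^-5 = 7.09 × 10^-10
Kb = [OH-]²/(0.587 − [OH-]) = 7.09 × 10^-10
Since Kb ≪ C₀, [OH-] ≈ √(Kb·C₀) = 2.04 × 10^-5 M.
pOH = 4.69, so pH = 14.00 − pOH = 9.31

pH = 9.31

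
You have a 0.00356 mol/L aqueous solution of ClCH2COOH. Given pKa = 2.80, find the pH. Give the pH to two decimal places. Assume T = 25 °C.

ClCH2COOH ⇌ ClCH2COO- + H+
Ka = 10^(−2.80) = 1.58 × 10^-3
From the ICE table, Ka = x²/(0.00356 − x) = 1.58 × 10^-3.
The 5% rule fails; solving x² + Ka·x − Ka·C₀ = 0 exactly:
x = (−Ka + √(Ka² + 4·Ka·C₀))/2 = 1.71 × 10^-3 M
pH = −log[H+] = −log(1.71 × 10^-3) = 2.77

pH = 2.77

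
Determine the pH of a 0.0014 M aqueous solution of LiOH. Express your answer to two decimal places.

pH = 11.15

LiOH is a strong base; [OH-] = 0.0014 M.
pOH = -log(0.0014) = 2.85
pH = 14.00 - 2.85 = 11.15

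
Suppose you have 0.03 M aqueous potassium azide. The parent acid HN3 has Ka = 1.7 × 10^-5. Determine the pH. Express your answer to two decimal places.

N3- is the conjugate base of the weak acid HN3.
Kb = Kw/Ka = 1.0×10^-14 / 1.7 × 10^-5 = 5.88 × 10^-10
From the ICE table, Kb = x²/(0.03 − x) = 5.88 × 10^-10.
Assume x ≪ 0.03: x ≈ √(5.88 × 10^-10 × 0.03) = 4.20 × 10^-6 M
(x/C₀ = 0.014% < 5%, so the approximation holds.)
pOH = −log(4.20 × 10^-6) = 5.38; pH = 14.00 − 5.38 = 8.62

pH = 8.62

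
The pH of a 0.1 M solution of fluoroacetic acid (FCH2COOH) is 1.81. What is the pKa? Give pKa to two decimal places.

[H+] = 10^(-1.81) = 1.55 × 10^-2 M
At equilibrium [HA] = 0.1 − 1.55 × 10^-2 = 8.45 × 10^-2 M
Ka = [H+][A-]/[HA] = (1.55 × 10^-2)² / 8.45 × 10^-2 = 2.84 × 10^-3
pKa = -log(2.84 × 10^-3) = 2.55

pKa = 2.55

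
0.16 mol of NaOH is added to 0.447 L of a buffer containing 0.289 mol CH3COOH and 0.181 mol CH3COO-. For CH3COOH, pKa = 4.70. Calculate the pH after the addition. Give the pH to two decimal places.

pH = 5.12

After neutralization: n(CH3COOH) = 0.129 mol, n(CH3COO-) = 0.341 mol.
pH = pKa + log([A⁻]/[HA]) = 4.70 + log(0.341/0.129) = 4.70 +0.422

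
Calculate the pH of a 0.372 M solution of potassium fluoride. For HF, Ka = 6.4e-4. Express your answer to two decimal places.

F- is the conjugate base of the weak acid HF.
Kb = Kw/Ka = 1.0×10^-14 / 6.4 × 10^-4 = 1.56 × 10^-11
Kb = x²/(0.372 − x) = 1.56 × 10^-11
Neglecting x in the denominator: x = √(1.56 × 10^-11 × 0.372) = 2.41 × 10^-6 M
(x/C₀ = 0.00065% < 5%, so the approximation holds.)
pOH = 5.62, so pH = 14.00 − pOH = 8.38

pH = 8.38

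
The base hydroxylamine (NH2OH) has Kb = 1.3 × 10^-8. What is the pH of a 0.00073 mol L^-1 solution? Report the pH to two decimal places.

NH2OH + H2O ⇌ NH3OH+ + OH-
From the ICE table, Kb = x²/(0.00073 − x) = 1.3 × 10^-8.
Since Kb ≪ C₀, x ≈ √(Kb·C₀) = 3.08 × 10^-6 M.
pOH = −log(3.08 × 10^-6) = 5.51; pH = 14.00 − 5.51 = 8.49

pH = 8.49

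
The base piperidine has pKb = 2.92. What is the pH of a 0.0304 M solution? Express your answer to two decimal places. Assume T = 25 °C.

pH = 11.74

C5H10NH + H2O ⇌ C5H10NH2+ + OH-
Kb = 10^(−2.92) = 1.20 × 10^-3
Kb = x²/(0.0304 − x) = 1.20 × 10^-3
The 5% rule fails; solving x² + Kb·x − Kb·C₀ = 0 exactly:
x = (−Kb + √(Kb² + 4·Kb·C₀))/2 = 5.47 × 10^-3 M
pOH = −log(5.47 × 10^-3) = 2.26; pH = 14.00 − 2.26 = 11.74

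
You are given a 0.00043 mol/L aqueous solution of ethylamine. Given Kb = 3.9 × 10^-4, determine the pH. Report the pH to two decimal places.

pH = 10.41

C2H5NH2 + H2O ⇌ C2H5NH3+ + OH-
From the ICE table, Kb = x²/(0.00043 − x) = 3.9 × 10^-4.
Here C₀/Kb ≈ 1.1, so the small-x approximation fails. Use the quadratic:
x = (−Kb + √(Kb² + 4·Kb·C₀))/2 = 2.59 × 10^-4 M
pOH = −log(2.59 × 10^-4) = 3.59; pH = 14.00 − 3.59 = 10.41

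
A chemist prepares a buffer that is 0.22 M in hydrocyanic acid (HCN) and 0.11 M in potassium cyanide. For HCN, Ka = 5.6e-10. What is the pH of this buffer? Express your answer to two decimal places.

pKa = −log(5.6 × 10^-10) = 9.252
pH = pKa + log([A⁻]/[HA]) = 9.252 + log(0.11/0.22)
pH = 9.252 + (-0.301) = 8.95

pH = 8.95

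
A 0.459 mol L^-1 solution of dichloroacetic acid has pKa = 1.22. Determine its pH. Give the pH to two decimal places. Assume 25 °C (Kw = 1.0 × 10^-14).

Cl2CHCOOH ⇌ Cl2CHCOO- + H+
Ka = 10^(−1.22) = 6.03 × 10^-2
From the ICE table, Ka = [H+]²/(0.459 − [H+]) = 6.03 × 10^-2.
Here C₀/Ka ≈ 7.61, so the small-[H+] approximation fails. Use the quadratic:
[H+] = (−Ka + √(Ka² + 4·Ka·C₀))/2 = 1.39 × 10^-1 M
pH = −log[H+] = −log(1.39 × 10^-1) = 0.86

pH = 0.86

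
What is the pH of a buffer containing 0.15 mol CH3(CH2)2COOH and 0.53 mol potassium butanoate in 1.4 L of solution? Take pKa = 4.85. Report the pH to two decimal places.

Using pH = pKa + log([base]/[acid]) with [base]/[acid] = 0.53/0.15:
pH = 4.85 + (+0.548) = 5.40

pH = 5.40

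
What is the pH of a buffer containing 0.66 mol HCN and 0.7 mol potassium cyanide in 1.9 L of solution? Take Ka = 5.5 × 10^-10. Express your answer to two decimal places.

pH = 9.29

pKa = −log(5.5 × 10^-10) = 9.260
pH = pKa + log([A⁻]/[HA]) = 9.260 + log(0.7/0.66)
pH = 9.260 + (+0.026) = 9.29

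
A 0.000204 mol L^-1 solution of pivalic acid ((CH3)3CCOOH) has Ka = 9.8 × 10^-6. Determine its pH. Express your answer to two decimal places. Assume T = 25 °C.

(CH3)3CCOOH ⇌ (CH3)3CCOO- + H+
Ka = [H+]²/(0.000204 − [H+]) = 9.8 × 10^-6
The 5% rule fails; solving [H+]² + Ka·[H+] − Ka·C₀ = 0 exactly:
[H+] = (−Ka + √(Ka² + 4·Ka·C₀))/2 = 4.01 × 10^-5 M
pH = −log[H+] = −log(4.01 × 10^-5) = 4.40

pH = 4.40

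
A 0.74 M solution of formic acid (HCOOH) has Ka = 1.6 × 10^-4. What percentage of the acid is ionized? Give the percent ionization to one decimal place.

1.5%

HCOOH ⇌ HCOO- + H+; let x = [H+] at equilibrium.
x ≈ √(Ka·C₀) = √(1.6 × 10^-4 × 0.74) = 1.09 × 10^-2 M
% ionization = x/C₀ × 100% = 1.09 × 10^-2/0.74 × 100% = 1.5%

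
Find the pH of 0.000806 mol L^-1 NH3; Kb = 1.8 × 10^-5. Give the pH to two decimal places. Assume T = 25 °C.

NH3 + H2O ⇌ NH4+ + OH-
Let x = [OH-] at equilibrium. Kb = x²/(0.000806 − x).
Here C₀/Kb ≈ 44.8, so the small-x approximation fails. Use the quadratic:
x = (−Kb + √(Kb² + 4·Kb·C₀))/2 = 1.12 × 10^-4 M
pOH = −log(1.12 × 10^-4) = 3.95; pH = 14.00 − 3.95 = 10.05

pH = 10.05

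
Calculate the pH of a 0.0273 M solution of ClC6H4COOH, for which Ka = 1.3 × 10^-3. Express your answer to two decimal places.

pH = 2.27

ClC6H4COOH ⇌ ClC6H4COO- + H+
Ka = x²/(0.0273 − x) = 1.3 × 10^-3
Here C₀/Ka ≈ 21, so the small-x approximation fails. Use the quadratic:
x = [−0.0013 + √(0.0013² + 0.000142)]/2 = 5.34 × 10^-3 M
pH = −log[H+] = −log(5.34 × 10^-3) = 2.27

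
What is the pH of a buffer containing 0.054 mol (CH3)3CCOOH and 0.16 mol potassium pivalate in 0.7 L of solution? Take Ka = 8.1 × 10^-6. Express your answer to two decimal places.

pKa = −log(8.1 × 10^-6) = 5.092
Henderson–Hasselbalch: pH = pKa + log([(CH3)3CCOO-]/[(CH3)3CCOOH]) = 5.092 + log(0.16/0.054)
pH = 5.092 + (+0.472) = 5.56

pH = 5.56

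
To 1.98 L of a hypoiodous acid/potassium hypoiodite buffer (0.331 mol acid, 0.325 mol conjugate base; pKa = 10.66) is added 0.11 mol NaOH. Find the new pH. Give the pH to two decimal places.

After neutralization: n(HOI) = 0.221 mol, n(OI-) = 0.435 mol.
pH = pKa + log(n_OI-/n_HOI) = 10.66 + log(0.435/0.221) = 10.66 + (+0.294)

pH = 10.95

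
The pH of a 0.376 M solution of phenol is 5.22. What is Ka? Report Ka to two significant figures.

[H+] = 10^(-5.22) = 6.03 × 10^-6 M
At equilibrium [HA] = 0.376 − 6.03 × 10^-6 = 3.76 × 10^-1 M
Ka = [H+][A-]/[HA] = (6.03 × 10^-6)² / 3.76 × 10^-1 = 9.7 × 10^-11

Ka = 9.7 × 10^-11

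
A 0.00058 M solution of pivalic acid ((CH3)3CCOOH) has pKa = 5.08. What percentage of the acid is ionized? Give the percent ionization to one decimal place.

(CH3)3CCOOH ⇌ (CH3)3CCOO- + H+; let x = [H+] at equilibrium.
Ka = 10^(−5.08) = 8.32 × 10^-6
Solve x² + 8.32e-06x − 4.83e-09 = 0 → x = 6.54 × 10^-5 M
% ionization = x/C₀ × 100% = 6.54 × 10^-5/0.00058 × 100% = 11.3%

11.3%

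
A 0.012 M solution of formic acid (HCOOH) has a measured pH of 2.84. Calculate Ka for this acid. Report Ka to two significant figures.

Ka = 2.0 × 10^-4

[H+] = 10^(-2.84) = 1.45 × 10^-3 M
At equilibrium [HA] = 0.012 − 1.45 × 10^-3 = 1.06 × 10^-2 M
Ka = [H+][A-]/[HA] = (1.45 × 10^-3)² / 1.06 × 10^-2 = 2.0 × 10^-4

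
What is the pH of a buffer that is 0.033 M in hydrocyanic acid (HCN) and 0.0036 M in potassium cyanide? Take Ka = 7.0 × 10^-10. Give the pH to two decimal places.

pKa = −log(7.0 × 10^-10) = 9.155
Using pH = pKa + log([base]/[acid]) with [base]/[acid] = 0.0036/0.033:
pH = 9.155 + (-0.962) = 8.19

pH = 8.19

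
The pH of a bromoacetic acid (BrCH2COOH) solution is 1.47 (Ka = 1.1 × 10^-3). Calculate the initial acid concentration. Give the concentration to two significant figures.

C₀ = 1.1 M

[H+] = 10^(-1.47) = 3.39 × 10^-2 M = x
Ka = x²/(C₀ − x) ⇒ C₀ = x + x²/Ka
C₀ = 3.39 × 10^-2 + (3.39 × 10^-2)²/(1.1 × 10^-3) = 1.08 M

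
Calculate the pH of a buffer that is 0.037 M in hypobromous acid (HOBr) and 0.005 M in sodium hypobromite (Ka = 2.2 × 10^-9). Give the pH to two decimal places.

pKa = −log(2.2 × 10^-9) = 8.658
pH = pKa + log([A⁻]/[HA]) = 8.658 + log(0.005/0.037)
pH = 8.658 + (-0.869) = 7.79

pH = 7.79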